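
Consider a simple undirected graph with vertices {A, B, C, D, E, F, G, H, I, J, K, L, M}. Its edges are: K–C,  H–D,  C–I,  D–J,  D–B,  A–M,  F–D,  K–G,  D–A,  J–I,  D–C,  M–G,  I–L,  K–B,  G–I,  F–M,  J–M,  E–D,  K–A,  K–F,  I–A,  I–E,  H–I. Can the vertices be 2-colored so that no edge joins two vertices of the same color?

Partition the vertices as {D, I, K, M} vs {A, B, C, E, F, G, H, J, L}. Each listed edge has one endpoint in each part, so the graph is bipartite.

Yes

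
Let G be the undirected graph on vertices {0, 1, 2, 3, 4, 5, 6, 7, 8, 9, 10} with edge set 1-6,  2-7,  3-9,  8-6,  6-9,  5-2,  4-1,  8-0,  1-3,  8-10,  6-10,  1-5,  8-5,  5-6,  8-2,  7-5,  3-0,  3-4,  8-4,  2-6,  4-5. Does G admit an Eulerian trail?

Degrees: 0:2, 1:4, 2:4, 3:4, 4:4, 5:6, 6:6, 7:2, 8:6, 9:2, 10:2
Odd-degree vertices: none (0 total).
The non-isolated vertices are connected and exactly 0 have odd degree, so an Eulerian trail exists.

Yes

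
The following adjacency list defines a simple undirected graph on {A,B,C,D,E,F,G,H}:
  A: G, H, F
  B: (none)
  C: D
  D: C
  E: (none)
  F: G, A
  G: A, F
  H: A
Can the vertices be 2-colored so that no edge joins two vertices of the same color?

The cycle F-G-A-F has length 3, which is odd, so the graph is not bipartite.

No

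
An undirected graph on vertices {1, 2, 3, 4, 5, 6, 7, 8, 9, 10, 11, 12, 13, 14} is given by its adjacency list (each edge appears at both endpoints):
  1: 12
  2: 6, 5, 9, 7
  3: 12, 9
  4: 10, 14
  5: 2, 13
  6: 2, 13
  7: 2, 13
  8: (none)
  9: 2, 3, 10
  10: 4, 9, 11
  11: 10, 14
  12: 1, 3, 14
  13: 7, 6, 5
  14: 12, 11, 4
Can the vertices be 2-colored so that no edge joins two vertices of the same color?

Yes

A valid 2-coloring puts {4, 5, 6, 7, 8, 9, 11, 12} on one side and {1, 2, 3, 10, 13, 14} on the other; every edge crosses between the two sides.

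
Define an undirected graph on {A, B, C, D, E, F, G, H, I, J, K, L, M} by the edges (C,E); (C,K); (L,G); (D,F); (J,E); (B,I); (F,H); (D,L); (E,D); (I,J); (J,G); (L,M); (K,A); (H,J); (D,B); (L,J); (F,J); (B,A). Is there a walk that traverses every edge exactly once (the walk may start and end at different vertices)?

Degrees: A:2, B:3, C:2, D:4, E:3, F:3, G:2, H:2, I:2, J:6, K:2, L:4, M:1
Odd-degree vertices: B, E, F, M (4 total).
With 4 odd-degree vertices (more than two), no single trail can use every edge.

No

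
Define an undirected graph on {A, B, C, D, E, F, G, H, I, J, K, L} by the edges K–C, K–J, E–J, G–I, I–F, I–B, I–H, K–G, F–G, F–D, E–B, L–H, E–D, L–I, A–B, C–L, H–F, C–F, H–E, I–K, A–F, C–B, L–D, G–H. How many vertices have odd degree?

2

Degrees: A:2, B:4, C:4, D:3, E:4, F:6, G:4, H:5, I:6, J:2, K:4, L:4
Odd-degree vertices: D, H.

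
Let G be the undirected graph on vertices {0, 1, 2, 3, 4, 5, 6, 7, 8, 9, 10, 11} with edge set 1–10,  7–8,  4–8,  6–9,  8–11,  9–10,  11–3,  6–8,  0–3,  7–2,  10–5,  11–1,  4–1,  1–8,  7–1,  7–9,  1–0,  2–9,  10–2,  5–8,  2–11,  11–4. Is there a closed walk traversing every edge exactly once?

No

Degrees: 0:2, 1:6, 2:4, 3:2, 4:3, 5:2, 6:2, 7:4, 8:6, 9:4, 10:4, 11:5
4, 11 have odd degree; an Eulerian circuit needs every degree to be even, so none exists.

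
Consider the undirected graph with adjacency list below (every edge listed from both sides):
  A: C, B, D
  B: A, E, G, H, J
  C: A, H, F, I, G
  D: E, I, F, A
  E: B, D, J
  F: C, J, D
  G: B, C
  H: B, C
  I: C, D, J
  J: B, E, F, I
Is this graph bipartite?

No

E-B-J-E is an odd cycle (length 3), and a bipartite graph can contain only even cycles.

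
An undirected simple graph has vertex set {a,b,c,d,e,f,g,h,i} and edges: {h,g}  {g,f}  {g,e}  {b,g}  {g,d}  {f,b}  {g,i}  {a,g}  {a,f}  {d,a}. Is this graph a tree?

|V| = 9, |E| = 10.
It splits into 2 components, so it cannot be a tree.

No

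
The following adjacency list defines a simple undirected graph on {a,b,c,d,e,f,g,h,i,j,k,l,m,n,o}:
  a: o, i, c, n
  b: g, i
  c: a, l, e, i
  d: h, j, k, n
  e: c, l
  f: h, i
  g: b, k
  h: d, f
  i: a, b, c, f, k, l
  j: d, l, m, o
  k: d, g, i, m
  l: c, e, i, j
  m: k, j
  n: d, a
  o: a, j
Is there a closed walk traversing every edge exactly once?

Yes

Degrees: a:4, b:2, c:4, d:4, e:2, f:2, g:2, h:2, i:6, j:4, k:4, l:4, m:2, n:2, o:2
Every vertex has even degree and the edges form a single connected piece, so an Eulerian circuit exists.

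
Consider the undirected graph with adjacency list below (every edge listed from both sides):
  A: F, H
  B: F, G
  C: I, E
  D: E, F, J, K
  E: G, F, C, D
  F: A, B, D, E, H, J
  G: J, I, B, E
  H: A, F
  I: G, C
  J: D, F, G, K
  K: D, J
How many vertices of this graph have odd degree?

Degrees: A:2, B:2, C:2, D:4, E:4, F:6, G:4, H:2, I:2, J:4, K:2
Odd-degree vertices: none.

0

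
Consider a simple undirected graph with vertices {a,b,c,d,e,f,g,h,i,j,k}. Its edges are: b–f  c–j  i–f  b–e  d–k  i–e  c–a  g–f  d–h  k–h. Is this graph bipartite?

The cycle d-h-k-d has length 3, which is odd, so the graph is not bipartite.

No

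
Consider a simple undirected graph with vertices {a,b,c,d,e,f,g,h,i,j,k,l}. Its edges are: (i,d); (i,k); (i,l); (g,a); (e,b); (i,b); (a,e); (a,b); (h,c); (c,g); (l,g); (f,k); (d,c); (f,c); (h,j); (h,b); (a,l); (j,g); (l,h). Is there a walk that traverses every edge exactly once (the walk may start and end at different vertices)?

Yes

Degrees: a:4, b:4, c:4, d:2, e:2, f:2, g:4, h:4, i:4, j:2, k:2, l:4
Odd-degree vertices: none (0 total).
With 0 odd-degree vertices and all edges in one connected piece, an Eulerian trail exists.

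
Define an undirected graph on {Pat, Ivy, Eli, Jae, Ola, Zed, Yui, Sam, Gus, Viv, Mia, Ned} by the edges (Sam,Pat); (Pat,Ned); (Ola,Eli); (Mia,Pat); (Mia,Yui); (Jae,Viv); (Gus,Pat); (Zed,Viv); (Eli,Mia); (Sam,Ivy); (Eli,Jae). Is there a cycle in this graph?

The graph has 12 vertices, 11 edges, and 1 connected component.
A forest on 12 vertices with 1 component has exactly 11 edges, which matches — so no cycle.

No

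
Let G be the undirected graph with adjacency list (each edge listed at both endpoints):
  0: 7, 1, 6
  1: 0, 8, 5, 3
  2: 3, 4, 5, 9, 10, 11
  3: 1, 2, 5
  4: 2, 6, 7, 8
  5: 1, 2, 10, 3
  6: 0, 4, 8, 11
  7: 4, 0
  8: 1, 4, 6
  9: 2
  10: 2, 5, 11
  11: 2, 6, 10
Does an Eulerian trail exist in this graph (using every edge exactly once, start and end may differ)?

Degrees: 0:3, 1:4, 2:6, 3:3, 4:4, 5:4, 6:4, 7:2, 8:3, 9:1, 10:3, 11:3
Odd-degree vertices: 0, 3, 8, 9, 10, 11 (6 total).
An Eulerian trail requires 0 or 2 odd-degree vertices; here there are 6.

No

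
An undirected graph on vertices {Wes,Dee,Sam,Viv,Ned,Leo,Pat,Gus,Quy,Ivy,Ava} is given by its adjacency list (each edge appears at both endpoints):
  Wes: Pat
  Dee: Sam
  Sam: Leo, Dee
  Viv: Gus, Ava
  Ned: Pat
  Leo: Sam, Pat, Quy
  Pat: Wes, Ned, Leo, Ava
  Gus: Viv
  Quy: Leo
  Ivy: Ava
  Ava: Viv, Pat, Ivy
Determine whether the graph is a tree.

Yes

|V| = 11, |E| = 10.
It is connected with exactly 10 edges, hence acyclic — it is a tree.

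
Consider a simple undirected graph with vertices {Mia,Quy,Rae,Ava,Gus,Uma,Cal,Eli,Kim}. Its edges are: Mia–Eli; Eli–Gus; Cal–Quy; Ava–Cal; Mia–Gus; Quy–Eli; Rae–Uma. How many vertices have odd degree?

Degrees: Mia:2, Quy:2, Rae:1, Ava:1, Gus:2, Uma:1, Cal:2, Eli:3, Kim:0
Odd-degree vertices: Rae, Ava, Uma, Eli.

4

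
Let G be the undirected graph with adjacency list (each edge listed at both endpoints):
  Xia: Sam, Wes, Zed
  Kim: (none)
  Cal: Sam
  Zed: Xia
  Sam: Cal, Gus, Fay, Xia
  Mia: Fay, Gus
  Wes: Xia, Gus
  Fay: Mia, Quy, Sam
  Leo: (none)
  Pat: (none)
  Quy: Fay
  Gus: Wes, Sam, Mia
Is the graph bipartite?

Yes

Color {Kim, Zed, Sam, Mia, Wes, Leo, Pat, Quy} black and {Xia, Cal, Fay, Gus} white. No edge joins two same-colored vertices, so the graph is bipartite.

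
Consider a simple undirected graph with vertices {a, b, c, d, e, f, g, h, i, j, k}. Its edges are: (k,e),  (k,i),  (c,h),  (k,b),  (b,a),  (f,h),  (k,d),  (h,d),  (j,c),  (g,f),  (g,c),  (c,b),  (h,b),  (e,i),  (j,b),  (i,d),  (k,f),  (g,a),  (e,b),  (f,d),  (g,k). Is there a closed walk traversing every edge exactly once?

No

Degrees: a:2, b:6, c:4, d:4, e:3, f:4, g:4, h:4, i:3, j:2, k:6
e, i have odd degree; an Eulerian circuit needs every degree to be even, so none exists.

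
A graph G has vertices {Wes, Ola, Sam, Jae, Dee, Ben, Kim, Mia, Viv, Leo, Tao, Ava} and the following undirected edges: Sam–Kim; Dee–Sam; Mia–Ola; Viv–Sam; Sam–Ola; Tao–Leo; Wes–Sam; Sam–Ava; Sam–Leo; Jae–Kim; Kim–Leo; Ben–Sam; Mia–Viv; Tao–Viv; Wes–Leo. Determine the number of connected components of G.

Component: {Wes, Ola, Sam, Jae, Dee, Ben, Kim, Mia, Viv, Leo, Tao, Ava}

1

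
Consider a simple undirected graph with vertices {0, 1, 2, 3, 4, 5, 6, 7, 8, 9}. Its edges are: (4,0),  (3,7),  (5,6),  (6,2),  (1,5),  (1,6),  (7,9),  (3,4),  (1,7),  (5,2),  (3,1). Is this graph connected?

Component: {8}
Component: {0, 1, 2, 3, 4, 5, 6, 7, 9}
No edge joins these 2 groups, so the graph is disconnected.

No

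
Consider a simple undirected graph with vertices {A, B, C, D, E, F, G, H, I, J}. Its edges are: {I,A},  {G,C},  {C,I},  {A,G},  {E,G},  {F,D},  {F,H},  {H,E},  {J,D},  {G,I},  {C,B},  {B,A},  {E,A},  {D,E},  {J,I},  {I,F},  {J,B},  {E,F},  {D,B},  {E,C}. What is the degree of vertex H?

2

Neighbors of H: E, F.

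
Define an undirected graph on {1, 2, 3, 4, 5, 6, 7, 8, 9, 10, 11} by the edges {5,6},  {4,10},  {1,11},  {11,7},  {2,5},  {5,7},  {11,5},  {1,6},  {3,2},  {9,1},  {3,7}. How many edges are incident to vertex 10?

1

Neighbors of 10: 4.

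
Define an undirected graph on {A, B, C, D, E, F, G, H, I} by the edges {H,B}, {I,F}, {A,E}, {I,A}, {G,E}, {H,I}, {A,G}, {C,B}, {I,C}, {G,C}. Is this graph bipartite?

No

The cycle G-E-A-G has length 3, which is odd, so the graph is not bipartite.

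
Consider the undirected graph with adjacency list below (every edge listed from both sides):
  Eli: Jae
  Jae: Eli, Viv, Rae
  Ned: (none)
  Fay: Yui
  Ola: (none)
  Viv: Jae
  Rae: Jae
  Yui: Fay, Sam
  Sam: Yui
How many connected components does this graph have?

4

Component: {Ned}
Component: {Ola}
Component: {Fay, Yui, Sam}
Component: {Eli, Jae, Viv, Rae}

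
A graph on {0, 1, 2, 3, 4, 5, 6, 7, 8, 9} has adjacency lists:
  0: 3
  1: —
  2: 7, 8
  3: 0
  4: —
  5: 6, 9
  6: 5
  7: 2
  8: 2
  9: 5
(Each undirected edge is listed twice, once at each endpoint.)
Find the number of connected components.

Component: {1}
Component: {4}
Component: {0, 3}
Component: {2, 7, 8}
Component: {5, 6, 9}

5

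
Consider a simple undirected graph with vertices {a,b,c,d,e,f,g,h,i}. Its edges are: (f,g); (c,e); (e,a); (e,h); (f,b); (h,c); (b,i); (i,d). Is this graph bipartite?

The cycle e-c-h-e has length 3, which is odd, so the graph is not bipartite.

No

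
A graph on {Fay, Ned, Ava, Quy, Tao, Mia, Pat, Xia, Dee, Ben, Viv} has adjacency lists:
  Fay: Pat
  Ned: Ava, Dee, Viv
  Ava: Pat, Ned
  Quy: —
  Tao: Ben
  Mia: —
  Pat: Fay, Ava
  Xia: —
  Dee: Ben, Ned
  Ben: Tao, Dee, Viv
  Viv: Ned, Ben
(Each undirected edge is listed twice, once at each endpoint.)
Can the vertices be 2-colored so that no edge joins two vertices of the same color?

Yes

Color {Ned, Quy, Mia, Pat, Xia, Ben} black and {Fay, Ava, Tao, Dee, Viv} white. No edge joins two same-colored vertices, so the graph is bipartite.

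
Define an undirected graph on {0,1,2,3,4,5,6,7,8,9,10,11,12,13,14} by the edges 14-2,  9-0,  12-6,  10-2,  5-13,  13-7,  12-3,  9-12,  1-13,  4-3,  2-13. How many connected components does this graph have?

4

Component: {8}
Component: {11}
Component: {0, 3, 4, 6, 9, 12}
Component: {1, 2, 5, 7, 10, 13, 14}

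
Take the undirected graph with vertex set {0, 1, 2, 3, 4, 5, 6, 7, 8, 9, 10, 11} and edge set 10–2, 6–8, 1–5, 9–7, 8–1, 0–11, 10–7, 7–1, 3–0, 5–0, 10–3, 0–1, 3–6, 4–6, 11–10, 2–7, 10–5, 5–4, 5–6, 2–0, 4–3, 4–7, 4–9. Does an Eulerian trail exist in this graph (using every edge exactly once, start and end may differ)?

No

Degrees: 0:5, 1:4, 2:3, 3:4, 4:5, 5:5, 6:4, 7:5, 8:2, 9:2, 10:5, 11:2
Odd-degree vertices: 0, 2, 4, 5, 7, 10 (6 total).
An Eulerian trail requires 0 or 2 odd-degree vertices; here there are 6.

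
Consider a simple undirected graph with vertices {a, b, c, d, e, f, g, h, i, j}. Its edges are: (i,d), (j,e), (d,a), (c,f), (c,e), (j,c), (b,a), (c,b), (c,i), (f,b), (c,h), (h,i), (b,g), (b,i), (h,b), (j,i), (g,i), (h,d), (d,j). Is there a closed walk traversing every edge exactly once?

Yes

Degrees: a:2, b:6, c:6, d:4, e:2, f:2, g:2, h:4, i:6, j:4
All degrees are even and the non-isolated vertices are connected — an Eulerian circuit exists.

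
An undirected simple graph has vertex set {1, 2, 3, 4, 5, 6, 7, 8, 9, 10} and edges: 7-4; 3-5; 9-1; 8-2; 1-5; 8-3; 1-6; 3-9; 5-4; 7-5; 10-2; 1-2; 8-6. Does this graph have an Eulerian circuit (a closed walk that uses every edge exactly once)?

Degrees: 1:4, 2:3, 3:3, 4:2, 5:4, 6:2, 7:2, 8:3, 9:2, 10:1
Vertices with odd degree: 2, 3, 8, 10. An Eulerian circuit requires all degrees even.

No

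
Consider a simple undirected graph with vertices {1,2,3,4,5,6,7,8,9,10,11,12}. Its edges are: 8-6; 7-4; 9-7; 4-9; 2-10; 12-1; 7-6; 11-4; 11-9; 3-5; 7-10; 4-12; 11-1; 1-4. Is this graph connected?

Component: {3, 5}
Component: {1, 2, 4, 6, 7, 8, 9, 10, 11, 12}
No edge joins these 2 groups, so the graph is disconnected.

No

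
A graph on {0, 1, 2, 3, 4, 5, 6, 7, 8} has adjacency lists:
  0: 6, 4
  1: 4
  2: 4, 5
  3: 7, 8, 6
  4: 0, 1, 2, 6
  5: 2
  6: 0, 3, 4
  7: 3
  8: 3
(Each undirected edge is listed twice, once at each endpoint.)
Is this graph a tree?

|V| = 9, |E| = 9.
A tree on 9 vertices has exactly 8 edges; this graph has 9, so it contains a cycle and is not a tree.

No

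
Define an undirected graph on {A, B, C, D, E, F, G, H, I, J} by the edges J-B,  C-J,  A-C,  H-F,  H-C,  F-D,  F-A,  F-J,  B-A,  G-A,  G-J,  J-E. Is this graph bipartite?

Yes

Color {B, C, E, F, G, I} black and {A, D, H, J} white. No edge joins two same-colored vertices, so the graph is bipartite.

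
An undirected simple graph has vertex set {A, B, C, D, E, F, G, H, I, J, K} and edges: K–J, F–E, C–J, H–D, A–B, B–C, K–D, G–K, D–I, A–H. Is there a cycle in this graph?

Yes

The graph has 11 vertices, 10 edges, and 2 connected components.
Since 10 > 11 - 2, a cycle must exist; for instance A-H-D-K-J-C-B-A.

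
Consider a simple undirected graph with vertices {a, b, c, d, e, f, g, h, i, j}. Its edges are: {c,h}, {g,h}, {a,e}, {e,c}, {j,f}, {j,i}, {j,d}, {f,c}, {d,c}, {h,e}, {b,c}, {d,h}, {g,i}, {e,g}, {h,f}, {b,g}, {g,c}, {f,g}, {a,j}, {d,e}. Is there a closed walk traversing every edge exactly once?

No

Degrees: a:2, b:2, c:6, d:4, e:5, f:4, g:6, h:5, i:2, j:4
e, h have odd degree; an Eulerian circuit needs every degree to be even, so none exists.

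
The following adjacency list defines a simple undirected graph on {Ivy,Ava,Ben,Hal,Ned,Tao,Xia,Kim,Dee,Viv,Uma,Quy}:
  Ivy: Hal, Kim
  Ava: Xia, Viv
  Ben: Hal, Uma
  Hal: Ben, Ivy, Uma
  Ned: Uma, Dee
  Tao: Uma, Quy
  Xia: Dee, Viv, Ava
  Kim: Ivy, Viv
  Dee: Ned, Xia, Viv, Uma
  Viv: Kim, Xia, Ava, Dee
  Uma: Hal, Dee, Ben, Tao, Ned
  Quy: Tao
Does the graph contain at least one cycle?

|V| = 12, |E| = 16, number of components = 1.
One cycle is Uma-Dee-Ned-Uma.

Yes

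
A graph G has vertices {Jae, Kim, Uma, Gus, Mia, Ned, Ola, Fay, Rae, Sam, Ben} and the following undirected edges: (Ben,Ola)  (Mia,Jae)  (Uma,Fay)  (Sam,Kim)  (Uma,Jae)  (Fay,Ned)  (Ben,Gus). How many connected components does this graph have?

4

Component: {Rae}
Component: {Kim, Sam}
Component: {Gus, Ola, Ben}
Component: {Jae, Uma, Mia, Ned, Fay}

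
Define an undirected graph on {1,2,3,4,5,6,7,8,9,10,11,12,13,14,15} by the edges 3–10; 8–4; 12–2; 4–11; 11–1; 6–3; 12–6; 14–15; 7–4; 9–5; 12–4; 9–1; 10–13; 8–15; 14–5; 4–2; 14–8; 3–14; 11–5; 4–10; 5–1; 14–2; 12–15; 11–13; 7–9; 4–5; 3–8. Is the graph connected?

Yes

A breadth-first search from 1 visits 1, 11, 5, 9, 4, 13, 14, 7, 8, 12, 10, 2, 3, 15, 6 — all 15 vertices — so the graph is connected.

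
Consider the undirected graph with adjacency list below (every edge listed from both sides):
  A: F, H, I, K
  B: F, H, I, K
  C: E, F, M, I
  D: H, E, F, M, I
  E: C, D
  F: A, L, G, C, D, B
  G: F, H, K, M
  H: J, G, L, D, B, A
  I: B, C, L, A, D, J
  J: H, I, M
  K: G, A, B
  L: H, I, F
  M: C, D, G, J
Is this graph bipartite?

Partition the vertices as {E, F, H, I, K, M} vs {A, B, C, D, G, J, L}. Each listed edge has one endpoint in each part, so the graph is bipartite.

Yes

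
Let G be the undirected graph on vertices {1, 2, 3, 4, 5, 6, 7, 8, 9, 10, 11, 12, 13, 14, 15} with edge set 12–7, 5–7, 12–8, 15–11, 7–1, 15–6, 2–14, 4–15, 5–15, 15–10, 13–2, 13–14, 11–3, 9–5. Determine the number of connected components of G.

Component: {2, 13, 14}
Component: {1, 3, 4, 5, 6, 7, 8, 9, 10, 11, 12, 15}

2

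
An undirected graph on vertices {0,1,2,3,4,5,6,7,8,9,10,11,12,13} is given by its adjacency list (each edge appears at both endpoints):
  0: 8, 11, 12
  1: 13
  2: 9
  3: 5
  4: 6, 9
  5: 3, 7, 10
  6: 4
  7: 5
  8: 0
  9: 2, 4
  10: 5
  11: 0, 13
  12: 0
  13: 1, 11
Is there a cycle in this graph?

The graph has 14 vertices, 11 edges, and 3 connected components.
Since 11 = 14 - 3, the graph is a forest and contains no cycle.

No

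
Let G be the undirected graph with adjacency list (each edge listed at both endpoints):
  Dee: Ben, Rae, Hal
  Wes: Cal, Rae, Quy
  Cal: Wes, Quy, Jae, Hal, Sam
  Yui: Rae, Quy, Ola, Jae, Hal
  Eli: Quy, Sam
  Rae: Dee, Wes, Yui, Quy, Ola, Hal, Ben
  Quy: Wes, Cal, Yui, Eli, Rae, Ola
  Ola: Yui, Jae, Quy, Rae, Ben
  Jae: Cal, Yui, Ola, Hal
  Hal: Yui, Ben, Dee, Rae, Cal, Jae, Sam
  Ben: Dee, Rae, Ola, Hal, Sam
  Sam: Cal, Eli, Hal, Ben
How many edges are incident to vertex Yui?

5

Neighbors of Yui: Rae, Quy, Ola, Jae, Hal.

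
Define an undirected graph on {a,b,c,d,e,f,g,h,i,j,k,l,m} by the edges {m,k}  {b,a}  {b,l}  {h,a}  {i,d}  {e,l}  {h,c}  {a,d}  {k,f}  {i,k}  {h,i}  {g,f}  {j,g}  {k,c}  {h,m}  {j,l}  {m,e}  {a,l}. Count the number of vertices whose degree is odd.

Degrees: a:4, b:2, c:2, d:2, e:2, f:2, g:2, h:4, i:3, j:2, k:4, l:4, m:3
Odd-degree vertices: i, m.

2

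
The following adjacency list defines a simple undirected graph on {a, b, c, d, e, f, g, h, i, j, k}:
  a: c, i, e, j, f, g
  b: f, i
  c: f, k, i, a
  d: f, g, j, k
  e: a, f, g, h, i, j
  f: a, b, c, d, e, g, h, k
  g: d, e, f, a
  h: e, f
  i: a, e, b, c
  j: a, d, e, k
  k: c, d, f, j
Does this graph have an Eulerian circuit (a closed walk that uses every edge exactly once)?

Degrees: a:6, b:2, c:4, d:4, e:6, f:8, g:4, h:2, i:4, j:4, k:4
All degrees are even and the non-isolated vertices are connected — an Eulerian circuit exists.

Yes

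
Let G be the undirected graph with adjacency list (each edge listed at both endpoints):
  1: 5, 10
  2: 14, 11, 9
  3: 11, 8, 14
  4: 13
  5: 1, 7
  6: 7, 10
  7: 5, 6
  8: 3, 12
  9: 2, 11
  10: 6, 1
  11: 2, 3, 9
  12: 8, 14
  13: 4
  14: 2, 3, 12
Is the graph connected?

No

Component: {4, 13}
Component: {1, 5, 6, 7, 10}
Component: {2, 3, 8, 9, 11, 12, 14}
There are 3 separate components, so the graph is not connected.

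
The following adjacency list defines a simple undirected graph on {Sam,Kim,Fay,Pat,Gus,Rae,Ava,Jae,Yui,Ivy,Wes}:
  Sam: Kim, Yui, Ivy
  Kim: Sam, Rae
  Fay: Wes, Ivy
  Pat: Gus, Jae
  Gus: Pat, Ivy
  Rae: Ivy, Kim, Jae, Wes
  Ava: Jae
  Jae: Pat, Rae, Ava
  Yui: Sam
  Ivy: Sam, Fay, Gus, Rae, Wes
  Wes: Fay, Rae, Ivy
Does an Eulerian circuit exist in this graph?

Degrees: Sam:3, Kim:2, Fay:2, Pat:2, Gus:2, Rae:4, Ava:1, Jae:3, Yui:1, Ivy:5, Wes:3
Sam, Ava, Jae, Yui, Ivy, Wes have odd degree; an Eulerian circuit needs every degree to be even, so none exists.

No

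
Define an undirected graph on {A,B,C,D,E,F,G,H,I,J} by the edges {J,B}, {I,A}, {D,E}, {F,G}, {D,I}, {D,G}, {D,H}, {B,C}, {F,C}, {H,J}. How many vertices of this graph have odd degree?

2

Degrees: A:1, B:2, C:2, D:4, E:1, F:2, G:2, H:2, I:2, J:2
Odd-degree vertices: A, E.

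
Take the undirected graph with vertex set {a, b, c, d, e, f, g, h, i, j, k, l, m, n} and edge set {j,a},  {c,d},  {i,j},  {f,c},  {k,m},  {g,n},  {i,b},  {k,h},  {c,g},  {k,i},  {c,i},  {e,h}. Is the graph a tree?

The graph has 14 vertices and 12 edges.
It is not connected, so it is not a tree.

No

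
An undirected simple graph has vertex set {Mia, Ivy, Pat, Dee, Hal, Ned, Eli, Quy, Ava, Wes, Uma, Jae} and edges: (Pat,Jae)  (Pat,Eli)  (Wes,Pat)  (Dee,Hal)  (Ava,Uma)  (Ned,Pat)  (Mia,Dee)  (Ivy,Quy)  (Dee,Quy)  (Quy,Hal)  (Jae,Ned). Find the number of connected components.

Component: {Ava, Uma}
Component: {Mia, Ivy, Dee, Hal, Quy}
Component: {Pat, Ned, Eli, Wes, Jae}

3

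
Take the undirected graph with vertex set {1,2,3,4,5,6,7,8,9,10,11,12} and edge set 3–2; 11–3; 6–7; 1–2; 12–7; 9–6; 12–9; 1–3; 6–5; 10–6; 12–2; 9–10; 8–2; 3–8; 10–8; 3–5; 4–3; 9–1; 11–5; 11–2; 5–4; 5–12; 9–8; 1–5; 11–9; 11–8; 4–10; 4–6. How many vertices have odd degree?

4

Degrees: 1:4, 2:5, 3:6, 4:4, 5:6, 6:5, 7:2, 8:5, 9:6, 10:4, 11:5, 12:4
Odd-degree vertices: 2, 6, 8, 11.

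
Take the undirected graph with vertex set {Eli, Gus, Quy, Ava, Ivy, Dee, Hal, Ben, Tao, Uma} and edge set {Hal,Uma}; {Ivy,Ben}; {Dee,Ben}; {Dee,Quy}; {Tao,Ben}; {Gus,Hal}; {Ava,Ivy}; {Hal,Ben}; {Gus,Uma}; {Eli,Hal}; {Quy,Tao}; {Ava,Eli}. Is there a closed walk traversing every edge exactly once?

Degrees: Eli:2, Gus:2, Quy:2, Ava:2, Ivy:2, Dee:2, Hal:4, Ben:4, Tao:2, Uma:2
Every vertex has even degree and the edges form a single connected piece, so an Eulerian circuit exists.

Yes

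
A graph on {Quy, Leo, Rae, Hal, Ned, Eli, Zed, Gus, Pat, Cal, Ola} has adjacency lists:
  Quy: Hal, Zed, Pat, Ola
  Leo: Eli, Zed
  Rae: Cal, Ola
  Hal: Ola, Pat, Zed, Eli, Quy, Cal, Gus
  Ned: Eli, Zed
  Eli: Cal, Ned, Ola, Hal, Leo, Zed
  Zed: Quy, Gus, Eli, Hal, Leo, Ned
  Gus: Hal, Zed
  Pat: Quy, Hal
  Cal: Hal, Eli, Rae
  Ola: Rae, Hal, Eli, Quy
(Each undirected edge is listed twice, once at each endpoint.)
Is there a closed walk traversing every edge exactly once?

Degrees: Quy:4, Leo:2, Rae:2, Hal:7, Ned:2, Eli:6, Zed:6, Gus:2, Pat:2, Cal:3, Ola:4
Vertices with odd degree: Hal, Cal. An Eulerian circuit requires all degrees even.

No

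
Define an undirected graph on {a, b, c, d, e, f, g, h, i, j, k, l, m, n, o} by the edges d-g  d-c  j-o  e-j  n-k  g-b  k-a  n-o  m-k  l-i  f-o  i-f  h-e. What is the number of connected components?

Component: {b, c, d, g}
Component: {a, e, f, h, i, j, k, l, m, n, o}

2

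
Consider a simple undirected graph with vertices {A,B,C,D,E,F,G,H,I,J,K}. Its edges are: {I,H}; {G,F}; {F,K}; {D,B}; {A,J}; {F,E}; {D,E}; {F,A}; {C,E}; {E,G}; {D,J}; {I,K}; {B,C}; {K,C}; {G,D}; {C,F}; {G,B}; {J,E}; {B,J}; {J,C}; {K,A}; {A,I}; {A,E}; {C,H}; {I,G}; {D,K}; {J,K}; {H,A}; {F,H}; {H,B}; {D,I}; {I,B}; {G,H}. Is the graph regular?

Degrees: A:6, B:6, C:6, D:6, E:6, F:6, G:6, H:6, I:6, J:6, K:6
All degrees equal 6; the graph is regular.

Yes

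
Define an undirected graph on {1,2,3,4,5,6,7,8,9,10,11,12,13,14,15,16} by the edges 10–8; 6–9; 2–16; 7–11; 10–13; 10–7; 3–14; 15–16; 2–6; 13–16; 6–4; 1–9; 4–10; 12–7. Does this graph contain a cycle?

|V| = 16, |E| = 14, number of components = 3.
Since 14 > 16 - 3, a cycle must exist; for instance 6-4-10-13-16-2-6.

Yes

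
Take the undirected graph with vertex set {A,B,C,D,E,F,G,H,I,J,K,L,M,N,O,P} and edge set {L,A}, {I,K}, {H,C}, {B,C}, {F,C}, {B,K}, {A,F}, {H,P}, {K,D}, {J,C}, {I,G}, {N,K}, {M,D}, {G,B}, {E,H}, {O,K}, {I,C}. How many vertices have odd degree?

12

Degrees: A:2, B:3, C:5, D:2, E:1, F:2, G:2, H:3, I:3, J:1, K:5, L:1, M:1, N:1, O:1, P:1
Odd-degree vertices: B, C, E, H, I, J, K, L, M, N, O, P.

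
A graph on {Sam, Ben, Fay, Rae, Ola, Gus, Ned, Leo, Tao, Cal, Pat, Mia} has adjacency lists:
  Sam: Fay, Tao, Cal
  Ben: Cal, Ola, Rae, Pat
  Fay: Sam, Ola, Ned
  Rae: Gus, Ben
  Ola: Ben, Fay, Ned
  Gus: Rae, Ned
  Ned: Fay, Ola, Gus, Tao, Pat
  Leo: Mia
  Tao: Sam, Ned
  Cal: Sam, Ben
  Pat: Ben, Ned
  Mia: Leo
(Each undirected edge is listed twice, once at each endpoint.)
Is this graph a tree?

No

The graph has 12 vertices and 15 edges.
It is not connected, so it is not a tree.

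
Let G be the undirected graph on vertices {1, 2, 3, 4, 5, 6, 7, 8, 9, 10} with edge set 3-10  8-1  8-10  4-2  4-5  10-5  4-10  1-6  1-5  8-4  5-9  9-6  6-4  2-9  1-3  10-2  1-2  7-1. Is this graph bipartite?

5-4-10-5 is an odd cycle (length 3), and a bipartite graph can contain only even cycles.

No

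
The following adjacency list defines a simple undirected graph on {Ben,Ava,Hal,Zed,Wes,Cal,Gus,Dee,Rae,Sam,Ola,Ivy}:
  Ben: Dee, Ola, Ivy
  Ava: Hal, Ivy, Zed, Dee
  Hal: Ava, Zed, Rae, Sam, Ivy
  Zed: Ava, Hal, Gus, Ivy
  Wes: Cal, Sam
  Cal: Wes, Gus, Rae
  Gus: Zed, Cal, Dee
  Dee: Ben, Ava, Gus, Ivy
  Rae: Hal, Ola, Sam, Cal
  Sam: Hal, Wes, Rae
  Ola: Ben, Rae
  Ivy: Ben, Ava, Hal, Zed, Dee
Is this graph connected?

A breadth-first search from Ben visits Ben, Dee, Ivy, Ola, Gus, Ava, Zed, Hal, Rae, Cal, Sam, Wes — all 12 vertices — so the graph is connected.

Yes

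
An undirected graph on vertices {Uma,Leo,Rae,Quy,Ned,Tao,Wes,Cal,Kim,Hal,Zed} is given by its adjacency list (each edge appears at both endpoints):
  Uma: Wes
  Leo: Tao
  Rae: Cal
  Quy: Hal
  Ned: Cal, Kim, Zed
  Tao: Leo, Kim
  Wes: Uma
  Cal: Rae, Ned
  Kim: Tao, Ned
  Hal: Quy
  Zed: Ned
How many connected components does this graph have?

3

Component: {Uma, Wes}
Component: {Quy, Hal}
Component: {Leo, Rae, Ned, Tao, Cal, Kim, Zed}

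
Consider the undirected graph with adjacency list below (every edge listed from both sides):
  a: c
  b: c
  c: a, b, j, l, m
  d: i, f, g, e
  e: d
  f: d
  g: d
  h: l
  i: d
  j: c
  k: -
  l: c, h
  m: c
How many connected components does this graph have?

Component: {k}
Component: {d, e, f, g, i}
Component: {a, b, c, h, j, l, m}

3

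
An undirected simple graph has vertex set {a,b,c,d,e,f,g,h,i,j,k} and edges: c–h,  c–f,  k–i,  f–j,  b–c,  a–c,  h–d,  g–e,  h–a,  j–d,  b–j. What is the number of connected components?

3

Component: {e, g}
Component: {i, k}
Component: {a, b, c, d, f, h, j}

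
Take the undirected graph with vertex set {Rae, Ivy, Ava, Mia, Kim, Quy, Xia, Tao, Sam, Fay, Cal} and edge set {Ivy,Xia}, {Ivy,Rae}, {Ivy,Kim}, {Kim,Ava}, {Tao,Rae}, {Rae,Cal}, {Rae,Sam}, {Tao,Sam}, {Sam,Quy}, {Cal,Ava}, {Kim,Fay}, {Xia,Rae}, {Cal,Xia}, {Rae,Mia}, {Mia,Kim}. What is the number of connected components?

Component: {Rae, Ivy, Ava, Mia, Kim, Quy, Xia, Tao, Sam, Fay, Cal}

1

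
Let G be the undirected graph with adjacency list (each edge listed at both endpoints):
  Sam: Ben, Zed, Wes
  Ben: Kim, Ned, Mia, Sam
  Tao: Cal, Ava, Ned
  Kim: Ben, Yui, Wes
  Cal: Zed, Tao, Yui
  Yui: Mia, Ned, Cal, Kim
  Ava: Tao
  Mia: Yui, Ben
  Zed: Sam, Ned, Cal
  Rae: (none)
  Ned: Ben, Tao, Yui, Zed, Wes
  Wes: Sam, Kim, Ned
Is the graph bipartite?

Partition the vertices as {Ben, Tao, Yui, Zed, Rae, Wes} vs {Sam, Kim, Cal, Ava, Mia, Ned}. Each listed edge has one endpoint in each part, so the graph is bipartite.

Yes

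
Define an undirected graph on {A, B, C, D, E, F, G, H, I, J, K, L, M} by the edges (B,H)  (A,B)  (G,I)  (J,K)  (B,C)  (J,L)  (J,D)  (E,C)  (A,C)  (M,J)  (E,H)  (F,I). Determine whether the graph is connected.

Component: {F, G, I}
Component: {A, B, C, E, H}
Component: {D, J, K, L, M}
No edge joins these 3 groups, so the graph is disconnected.

No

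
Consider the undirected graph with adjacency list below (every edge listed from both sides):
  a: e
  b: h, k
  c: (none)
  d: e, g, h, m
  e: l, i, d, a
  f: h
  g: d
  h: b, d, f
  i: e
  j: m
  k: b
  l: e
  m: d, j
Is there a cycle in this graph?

No

The graph has 13 vertices, 11 edges, and 2 connected components.
Since 11 = 13 - 2, the graph is a forest and contains no cycle.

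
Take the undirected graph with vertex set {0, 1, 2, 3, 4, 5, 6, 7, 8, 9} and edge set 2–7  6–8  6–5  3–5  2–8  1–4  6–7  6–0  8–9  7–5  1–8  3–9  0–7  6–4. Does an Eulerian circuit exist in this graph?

Degrees: 0:2, 1:2, 2:2, 3:2, 4:2, 5:3, 6:5, 7:4, 8:4, 9:2
Vertices with odd degree: 5, 6. An Eulerian circuit requires all degrees even.

No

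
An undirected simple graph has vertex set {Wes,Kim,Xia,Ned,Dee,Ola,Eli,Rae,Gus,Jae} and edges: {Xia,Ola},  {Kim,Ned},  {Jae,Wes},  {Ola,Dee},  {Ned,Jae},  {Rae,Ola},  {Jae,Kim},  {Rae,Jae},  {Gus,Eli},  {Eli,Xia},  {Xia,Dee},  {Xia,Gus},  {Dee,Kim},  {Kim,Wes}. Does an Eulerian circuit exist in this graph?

Degrees: Wes:2, Kim:4, Xia:4, Ned:2, Dee:3, Ola:3, Eli:2, Rae:2, Gus:2, Jae:4
Vertices with odd degree: Dee, Ola. An Eulerian circuit requires all degrees even.

No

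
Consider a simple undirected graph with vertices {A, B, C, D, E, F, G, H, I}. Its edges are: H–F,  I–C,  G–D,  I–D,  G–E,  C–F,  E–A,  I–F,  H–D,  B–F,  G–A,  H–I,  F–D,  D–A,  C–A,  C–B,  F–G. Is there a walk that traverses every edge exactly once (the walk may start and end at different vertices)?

Yes

Degrees: A:4, B:2, C:4, D:5, E:2, F:6, G:4, H:3, I:4
Odd-degree vertices: D, H (2 total).
The non-isolated vertices are connected and exactly 2 have odd degree, so an Eulerian trail exists (from D to H).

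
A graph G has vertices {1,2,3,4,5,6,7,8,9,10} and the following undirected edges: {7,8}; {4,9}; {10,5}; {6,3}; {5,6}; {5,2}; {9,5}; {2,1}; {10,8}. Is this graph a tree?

Yes

The graph has 10 vertices and 9 edges.
It is connected with exactly 9 edges, hence acyclic — it is a tree.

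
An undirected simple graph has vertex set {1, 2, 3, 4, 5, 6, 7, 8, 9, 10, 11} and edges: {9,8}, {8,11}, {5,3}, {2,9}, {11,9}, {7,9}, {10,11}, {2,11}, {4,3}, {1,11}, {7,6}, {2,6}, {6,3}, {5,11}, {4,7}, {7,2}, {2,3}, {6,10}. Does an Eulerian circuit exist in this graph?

No

Degrees: 1:1, 2:5, 3:4, 4:2, 5:2, 6:4, 7:4, 8:2, 9:4, 10:2, 11:6
1, 2 have odd degree; an Eulerian circuit needs every degree to be even, so none exists.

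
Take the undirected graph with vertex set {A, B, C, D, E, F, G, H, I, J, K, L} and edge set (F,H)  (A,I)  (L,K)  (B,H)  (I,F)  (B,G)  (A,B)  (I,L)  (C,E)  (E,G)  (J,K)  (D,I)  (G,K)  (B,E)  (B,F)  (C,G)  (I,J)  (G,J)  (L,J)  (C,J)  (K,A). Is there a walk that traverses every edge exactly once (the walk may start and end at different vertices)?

Degrees: A:3, B:5, C:3, D:1, E:3, F:3, G:5, H:2, I:5, J:5, K:4, L:3
Odd-degree vertices: A, B, C, D, E, F, G, I, J, L (10 total).
An Eulerian trail requires 0 or 2 odd-degree vertices; here there are 10.

No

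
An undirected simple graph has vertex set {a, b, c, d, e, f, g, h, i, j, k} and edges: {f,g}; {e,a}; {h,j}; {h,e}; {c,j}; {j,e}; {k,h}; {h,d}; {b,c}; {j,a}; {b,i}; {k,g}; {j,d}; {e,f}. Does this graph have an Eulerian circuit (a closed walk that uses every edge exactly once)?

Degrees: a:2, b:2, c:2, d:2, e:4, f:2, g:2, h:4, i:1, j:5, k:2
Vertices with odd degree: i, j. An Eulerian circuit requires all degrees even.

No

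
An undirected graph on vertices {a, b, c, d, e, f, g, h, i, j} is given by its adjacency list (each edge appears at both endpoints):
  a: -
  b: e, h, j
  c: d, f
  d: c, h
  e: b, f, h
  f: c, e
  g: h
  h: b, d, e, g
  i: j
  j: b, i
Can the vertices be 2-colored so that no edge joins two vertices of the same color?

No

e-h-b-e is an odd cycle (length 3), and a bipartite graph can contain only even cycles.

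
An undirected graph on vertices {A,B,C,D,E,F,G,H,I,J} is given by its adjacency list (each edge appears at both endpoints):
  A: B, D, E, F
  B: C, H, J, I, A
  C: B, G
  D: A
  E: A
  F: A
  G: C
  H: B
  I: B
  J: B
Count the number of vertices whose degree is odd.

Degrees: A:4, B:5, C:2, D:1, E:1, F:1, G:1, H:1, I:1, J:1
Odd-degree vertices: B, D, E, F, G, H, I, J.

8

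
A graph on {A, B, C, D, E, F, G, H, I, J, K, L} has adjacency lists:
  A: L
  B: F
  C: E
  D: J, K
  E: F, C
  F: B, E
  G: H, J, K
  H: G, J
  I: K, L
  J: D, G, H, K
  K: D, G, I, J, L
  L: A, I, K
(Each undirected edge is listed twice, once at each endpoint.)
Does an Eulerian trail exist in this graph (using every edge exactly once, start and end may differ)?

Degrees: A:1, B:1, C:1, D:2, E:2, F:2, G:3, H:2, I:2, J:4, K:5, L:3
Odd-degree vertices: A, B, C, G, K, L (6 total).
With 6 odd-degree vertices (more than two), no single trail can use every edge.

No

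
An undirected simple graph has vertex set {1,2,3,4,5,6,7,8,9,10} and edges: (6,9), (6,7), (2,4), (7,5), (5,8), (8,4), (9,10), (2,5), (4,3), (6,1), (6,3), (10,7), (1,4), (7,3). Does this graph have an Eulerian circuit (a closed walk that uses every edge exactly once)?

Degrees: 1:2, 2:2, 3:3, 4:4, 5:3, 6:4, 7:4, 8:2, 9:2, 10:2
3, 5 have odd degree; an Eulerian circuit needs every degree to be even, so none exists.

No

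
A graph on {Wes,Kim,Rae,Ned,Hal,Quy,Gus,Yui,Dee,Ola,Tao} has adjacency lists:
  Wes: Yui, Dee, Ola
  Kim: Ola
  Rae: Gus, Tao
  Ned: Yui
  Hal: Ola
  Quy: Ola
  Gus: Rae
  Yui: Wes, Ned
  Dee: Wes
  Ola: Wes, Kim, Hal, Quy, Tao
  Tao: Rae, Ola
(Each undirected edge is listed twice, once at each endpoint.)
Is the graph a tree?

The graph has 11 vertices and 10 edges.
It is connected with exactly 10 edges, hence acyclic — it is a tree.

Yes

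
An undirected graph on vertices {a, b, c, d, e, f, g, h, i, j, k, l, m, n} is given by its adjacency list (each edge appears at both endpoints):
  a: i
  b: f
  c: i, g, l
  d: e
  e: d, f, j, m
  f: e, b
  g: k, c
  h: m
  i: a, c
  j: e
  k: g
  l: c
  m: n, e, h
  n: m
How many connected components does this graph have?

2

Component: {a, c, g, i, k, l}
Component: {b, d, e, f, h, j, m, n}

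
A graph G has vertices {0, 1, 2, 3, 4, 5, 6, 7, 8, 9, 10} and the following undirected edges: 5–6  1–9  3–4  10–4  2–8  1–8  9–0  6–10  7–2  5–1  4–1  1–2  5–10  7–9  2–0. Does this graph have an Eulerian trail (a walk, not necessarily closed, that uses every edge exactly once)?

Degrees: 0:2, 1:5, 2:4, 3:1, 4:3, 5:3, 6:2, 7:2, 8:2, 9:3, 10:3
Odd-degree vertices: 1, 3, 4, 5, 9, 10 (6 total).
An Eulerian trail requires 0 or 2 odd-degree vertices; here there are 6.

No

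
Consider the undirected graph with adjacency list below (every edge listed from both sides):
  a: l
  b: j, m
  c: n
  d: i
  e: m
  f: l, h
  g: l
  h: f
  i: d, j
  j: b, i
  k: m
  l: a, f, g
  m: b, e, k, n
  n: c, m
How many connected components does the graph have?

Component: {a, f, g, h, l}
Component: {b, c, d, e, i, j, k, m, n}

2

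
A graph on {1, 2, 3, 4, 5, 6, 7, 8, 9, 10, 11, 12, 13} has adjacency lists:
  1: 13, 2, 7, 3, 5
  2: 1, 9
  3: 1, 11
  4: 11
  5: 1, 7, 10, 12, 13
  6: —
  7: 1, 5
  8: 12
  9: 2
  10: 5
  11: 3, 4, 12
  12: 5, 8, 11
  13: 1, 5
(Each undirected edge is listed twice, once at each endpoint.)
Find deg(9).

1

Neighbors of 9: 2.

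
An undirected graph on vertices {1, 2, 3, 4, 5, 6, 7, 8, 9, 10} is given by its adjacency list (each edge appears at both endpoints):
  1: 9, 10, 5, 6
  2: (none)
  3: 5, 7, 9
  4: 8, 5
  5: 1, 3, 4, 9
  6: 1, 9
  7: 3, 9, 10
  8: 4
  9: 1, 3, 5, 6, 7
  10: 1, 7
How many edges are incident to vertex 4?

Neighbors of 4: 5, 8.

2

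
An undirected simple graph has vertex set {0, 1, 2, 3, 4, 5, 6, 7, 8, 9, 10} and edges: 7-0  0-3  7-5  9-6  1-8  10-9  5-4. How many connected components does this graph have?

4

Component: {2}
Component: {1, 8}
Component: {6, 9, 10}
Component: {0, 3, 4, 5, 7}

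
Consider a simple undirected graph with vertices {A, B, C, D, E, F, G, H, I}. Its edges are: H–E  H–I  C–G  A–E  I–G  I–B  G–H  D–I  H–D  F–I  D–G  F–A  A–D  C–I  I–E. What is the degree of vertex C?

Neighbors of C: G, I.

2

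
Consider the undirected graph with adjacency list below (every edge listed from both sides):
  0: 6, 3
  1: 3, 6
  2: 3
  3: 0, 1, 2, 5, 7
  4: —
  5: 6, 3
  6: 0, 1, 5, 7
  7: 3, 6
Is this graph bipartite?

Partition the vertices as {3, 4, 6} vs {0, 1, 2, 5, 7}. Each listed edge has one endpoint in each part, so the graph is bipartite.

Yes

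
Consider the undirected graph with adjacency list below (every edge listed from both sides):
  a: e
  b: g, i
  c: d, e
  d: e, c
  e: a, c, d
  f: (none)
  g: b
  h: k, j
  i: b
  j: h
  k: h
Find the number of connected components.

Component: {f}
Component: {b, g, i}
Component: {h, j, k}
Component: {a, c, d, e}

4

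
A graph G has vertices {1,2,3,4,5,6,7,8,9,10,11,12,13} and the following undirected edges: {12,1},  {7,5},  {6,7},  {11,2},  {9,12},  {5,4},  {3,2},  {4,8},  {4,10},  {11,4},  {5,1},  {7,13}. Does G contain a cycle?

No

The graph has 13 vertices, 12 edges, and 1 connected component.
A forest on 13 vertices with 1 component has exactly 12 edges, which matches — so no cycle.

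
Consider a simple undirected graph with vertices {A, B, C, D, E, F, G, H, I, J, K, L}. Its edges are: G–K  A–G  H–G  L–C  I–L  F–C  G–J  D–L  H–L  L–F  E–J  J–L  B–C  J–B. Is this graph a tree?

No

|V| = 12, |E| = 14.
A tree on 12 vertices has exactly 11 edges; this graph has 14, so it contains a cycle and is not a tree.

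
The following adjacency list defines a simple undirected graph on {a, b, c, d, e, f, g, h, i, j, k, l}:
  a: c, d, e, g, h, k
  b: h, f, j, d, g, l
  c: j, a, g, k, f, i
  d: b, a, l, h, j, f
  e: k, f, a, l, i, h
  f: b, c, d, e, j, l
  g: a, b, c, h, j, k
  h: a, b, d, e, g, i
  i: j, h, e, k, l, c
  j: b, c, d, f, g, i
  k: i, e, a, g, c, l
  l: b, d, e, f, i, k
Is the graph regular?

Yes

Degrees: a:6, b:6, c:6, d:6, e:6, f:6, g:6, h:6, i:6, j:6, k:6, l:6
Every vertex has degree 6, so the graph is 6-regular.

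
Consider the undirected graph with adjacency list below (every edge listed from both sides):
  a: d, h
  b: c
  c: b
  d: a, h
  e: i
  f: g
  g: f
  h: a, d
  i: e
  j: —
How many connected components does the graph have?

5

Component: {j}
Component: {b, c}
Component: {e, i}
Component: {f, g}
Component: {a, d, h}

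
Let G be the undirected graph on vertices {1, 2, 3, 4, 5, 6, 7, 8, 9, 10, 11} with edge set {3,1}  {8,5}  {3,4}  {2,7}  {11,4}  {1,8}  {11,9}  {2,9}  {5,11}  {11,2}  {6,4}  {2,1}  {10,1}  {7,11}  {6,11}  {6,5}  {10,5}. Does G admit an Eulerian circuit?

No

Degrees: 1:4, 2:4, 3:2, 4:3, 5:4, 6:3, 7:2, 8:2, 9:2, 10:2, 11:6
4, 6 have odd degree; an Eulerian circuit needs every degree to be even, so none exists.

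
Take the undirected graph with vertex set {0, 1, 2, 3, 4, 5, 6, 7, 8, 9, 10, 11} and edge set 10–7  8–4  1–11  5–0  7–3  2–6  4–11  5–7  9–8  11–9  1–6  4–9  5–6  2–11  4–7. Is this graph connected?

Starting from 0 and exploring outward reaches every vertex (0, 5, 7, 6, 4, 10, 3, 2, 1, 9, 11, 8); the graph is connected.

Yes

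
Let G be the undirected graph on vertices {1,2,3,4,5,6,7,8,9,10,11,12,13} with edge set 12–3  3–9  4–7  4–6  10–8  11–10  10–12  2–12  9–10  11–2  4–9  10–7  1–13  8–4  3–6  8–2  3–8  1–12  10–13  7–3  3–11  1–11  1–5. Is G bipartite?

Yes

Partition the vertices as {5, 6, 7, 8, 9, 11, 12, 13} vs {1, 2, 3, 4, 10}. Each listed edge has one endpoint in each part, so the graph is bipartite.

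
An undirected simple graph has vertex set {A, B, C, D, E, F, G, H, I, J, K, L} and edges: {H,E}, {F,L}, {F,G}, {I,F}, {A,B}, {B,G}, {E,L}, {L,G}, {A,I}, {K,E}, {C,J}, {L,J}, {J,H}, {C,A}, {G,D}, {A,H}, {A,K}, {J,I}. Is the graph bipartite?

No

G-F-L-G is an odd cycle (length 3), and a bipartite graph can contain only even cycles.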